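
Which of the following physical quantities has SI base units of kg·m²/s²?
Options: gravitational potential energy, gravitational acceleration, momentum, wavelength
Checking the SI base units of each option:
  gravitational potential energy (U = -GMm/r): kg·m²/s²  ✓ matches
  gravitational acceleration (g = GM/r²): m/s²  ✗
  momentum (p = mv): kg·m/s  ✗
  wavelength (λ = v/f): m  ✗

Only gravitational potential energy has units kg·m²/s².

Answer: gravitational potential energy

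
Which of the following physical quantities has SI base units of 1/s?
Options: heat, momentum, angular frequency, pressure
Checking the SI base units of each option:
  heat (Q = mcΔT): kg·m²/s²  ✗
  momentum (p = mv): kg·m/s  ✗
  angular frequency (ω = 2πf): 1/s  ✓ matches
  pressure (P = F/A): kg/(m·s²)  ✗

Only angular frequency has units 1/s.

Answer: angular frequency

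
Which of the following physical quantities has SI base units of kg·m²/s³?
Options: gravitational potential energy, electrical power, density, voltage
Checking the SI base units of each option:
  gravitational potential energy (U = -GMm/r): kg·m²/s²  ✗
  electrical power (P = IV): kg·m²/s³  ✓ matches
  density (ρ = m/V): kg/m³  ✗
  voltage (V = IR): kg·m²/(s³·A)  ✗

Only electrical power has units kg·m²/s³.

Answer: electrical power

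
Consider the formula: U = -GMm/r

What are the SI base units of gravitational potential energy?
Units of each symbol in U = -GMm/r:
  G (gravitational constant): m³/(kg·s²)
  M (mass): kg
  m (mass): kg
  r (distance): m  → in the denominator, contributes 1/m
  The minus sign does not affect the units.

Multiplying the contributions: [m³/(kg·s²)] · [kg] · [kg] · [1/m]
Adding exponents of each base unit: kg: 1, m: 2, s: -2
SI base units of gravitational potential energy: kg·m²/s²

Answer: kg·m²/s²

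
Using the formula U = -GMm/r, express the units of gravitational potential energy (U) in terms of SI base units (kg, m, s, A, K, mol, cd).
Units of each symbol in U = -GMm/r:
  G (gravitational constant): m³/(kg·s²)
  M (mass): kg
  m (mass): kg
  r (distance): m  → in the denominator, contributes 1/m
  The minus sign does not affect the units.

Multiplying the contributions: [m³/(kg·s²)] · [kg] · [kg] · [1/m]
Adding exponents of each base unit: kg: 1, m: 2, s: -2
SI base units of gravitational potential energy: kg·m²/s²

Answer: kg·m²/s²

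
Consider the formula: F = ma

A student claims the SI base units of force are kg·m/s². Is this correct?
Units of each symbol in F = ma:
  m (mass): kg
  a (acceleration): m/s²

Multiplying the contributions: [kg] · [m/s²]
Adding exponents of each base unit: kg: 1, m: 1, s: -2
SI base units of force: kg·m/s²

The claimed units kg·m/s² match the derived units, so the claim is correct.

Answer: Yes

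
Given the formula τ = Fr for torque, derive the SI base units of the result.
Units of each symbol in τ = Fr:
  F (force): kg·m/s²
  r (lever arm): m

Multiplying the contributions: [kg·m/s²] · [m]
Adding exponents of each base unit: kg: 1, m: 2, s: -2
SI base units of torque: kg·m²/s²

Answer: kg·m²/s²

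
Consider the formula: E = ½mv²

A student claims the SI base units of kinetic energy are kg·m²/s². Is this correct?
Units of each symbol in E = ½mv²:
  m (mass): kg
  v (speed): m/s  → to the power 2, contributes m²/s²
  The factor ½ is dimensionless.

Multiplying the contributions: [kg] · [m²/s²]
Adding exponents of each base unit: kg: 1, m: 2, s: -2
SI base units of kinetic energy: kg·m²/s²

The claimed units kg·m²/s² match the derived units, so the claim is correct.

Answer: Yes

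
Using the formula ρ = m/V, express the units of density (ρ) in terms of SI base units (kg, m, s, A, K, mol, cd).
Units of each symbol in ρ = m/V:
  m (mass): kg
  V (volume): m³  → in the denominator, contributes 1/m³

Multiplying the contributions: [kg] · [1/m³]
Adding exponents of each base unit: kg: 1, m: -3
SI base units of density: kg/m³

Answer: kg/m³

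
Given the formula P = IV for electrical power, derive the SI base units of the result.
Units of each symbol in P = IV:
  I (current): A
  V (voltage, in volts): kg·m²/(s³·A)

Multiplying the contributions: [A] · [kg·m²/(s³·A)]
Adding exponents of each base unit: kg: 1, m: 2, s: -3
SI base units of electrical power: kg·m²/s³

Answer: kg·m²/s³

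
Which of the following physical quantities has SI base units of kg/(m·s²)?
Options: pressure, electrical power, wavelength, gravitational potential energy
Checking the SI base units of each option:
  pressure (P = F/A): kg/(m·s²)  ✓ matches
  electrical power (P = IV): kg·m²/s³  ✗
  wavelength (λ = v/f): m  ✗
  gravitational potential energy (U = -GMm/r): kg·m²/s²  ✗

Only pressure has units kg/(m·s²).

Answer: pressure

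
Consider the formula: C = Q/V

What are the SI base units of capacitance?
Units of each symbol in C = Q/V:
  Q (charge, in coulombs): s·A
  V (voltage, in volts): kg·m²/(s³·A)  → in the denominator, contributes s³·A/(kg·m²)

Multiplying the contributions: [s·A] · [s³·A/(kg·m²)]
Adding exponents of each base unit: kg: -1, m: -2, s: 4, A: 2
SI base units of capacitance: s⁴·A²/(kg·m²)

Answer: s⁴·A²/(kg·m²)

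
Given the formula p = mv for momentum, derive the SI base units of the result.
Units of each symbol in p = mv:
  m (mass): kg
  v (velocity): m/s

Multiplying the contributions: [kg] · [m/s]
Adding exponents of each base unit: kg: 1, m: 1, s: -1
SI base units of momentum: kg·m/s

Answer: kg·m/s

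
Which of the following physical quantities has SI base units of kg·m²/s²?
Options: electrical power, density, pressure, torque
Checking the SI base units of each option:
  electrical power (P = IV): kg·m²/s³  ✗
  density (ρ = m/V): kg/m³  ✗
  pressure (P = F/A): kg/(m·s²)  ✗
  torque (τ = Fr): kg·m²/s²  ✓ matches

Only torque has units kg·m²/s².

Answer: torque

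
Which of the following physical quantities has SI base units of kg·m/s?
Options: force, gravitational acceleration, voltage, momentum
Checking the SI base units of each option:
  force (F = ma): kg·m/s²  ✗
  gravitational acceleration (g = GM/r²): m/s²  ✗
  voltage (V = IR): kg·m²/(s³·A)  ✗
  momentum (p = mv): kg·m/s  ✓ matches

Only momentum has units kg·m/s.

Answer: momentum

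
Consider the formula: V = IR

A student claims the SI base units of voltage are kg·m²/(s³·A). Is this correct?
Units of each symbol in V = IR:
  I (current): A
  R (resistance, in ohms): kg·m²/(s³·A²)

Multiplying the contributions: [A] · [kg·m²/(s³·A²)]
Adding exponents of each base unit: kg: 1, m: 2, s: -3, A: -1
SI base units of voltage: kg·m²/(s³·A)

The claimed units kg·m²/(s³·A) match the derived units, so the claim is correct.

Answer: Yes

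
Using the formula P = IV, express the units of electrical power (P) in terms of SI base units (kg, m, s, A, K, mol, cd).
Units of each symbol in P = IV:
  I (current): A
  V (voltage, in volts): kg·m²/(s³·A)

Multiplying the contributions: [A] · [kg·m²/(s³·A)]
Adding exponents of each base unit: kg: 1, m: 2, s: -3
SI base units of electrical power: kg·m²/s³

Answer: kg·m²/s³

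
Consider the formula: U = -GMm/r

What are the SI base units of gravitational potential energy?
Units of each symbol in U = -GMm/r:
  G (gravitational constant): m³/(kg·s²)
  M (mass): kg
  m (mass): kg
  r (distance): m  → in the denominator, contributes 1/m
  The minus sign does not affect the units.

Multiplying the contributions: [m³/(kg·s²)] · [kg] · [kg] · [1/m]
Adding exponents of each base unit: kg: 1, m: 2, s: -2
SI base units of gravitational potential energy: kg·m²/s²

Answer: kg·m²/s²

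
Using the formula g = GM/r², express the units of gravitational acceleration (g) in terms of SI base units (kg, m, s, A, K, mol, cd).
Units of each symbol in g = GM/r²:
  G (gravitational constant): m³/(kg·s²)
  M (mass): kg
  r (distance): m  → to the power 2 in the denominator, contributes 1/m²

Multiplying the contributions: [m³/(kg·s²)] · [kg] · [1/m²]
Adding exponents of each base unit: m: 1, s: -2
SI base units of gravitational acceleration: m/s²

Answer: m/s²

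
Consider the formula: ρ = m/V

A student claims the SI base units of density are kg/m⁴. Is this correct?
Units of each symbol in ρ = m/V:
  m (mass): kg
  V (volume): m³  → in the denominator, contributes 1/m³

Multiplying the contributions: [kg] · [1/m³]
Adding exponents of each base unit: kg: 1, m: -3
SI base units of density: kg/m³

The claimed units kg/m⁴ (exponents kg: 1, m: -4) do not match the derived units kg/m³ (exponents kg: 1, m: -3), so the claim is incorrect.

Answer: No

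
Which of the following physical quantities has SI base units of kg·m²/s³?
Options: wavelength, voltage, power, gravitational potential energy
Checking the SI base units of each option:
  wavelength (λ = v/f): m  ✗
  voltage (V = IR): kg·m²/(s³·A)  ✗
  power (P = W/t): kg·m²/s³  ✓ matches
  gravitational potential energy (U = -GMm/r): kg·m²/s²  ✗

Only power has units kg·m²/s³.

Answer: power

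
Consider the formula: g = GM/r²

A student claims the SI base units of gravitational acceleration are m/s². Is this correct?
Units of each symbol in g = GM/r²:
  G (gravitational constant): m³/(kg·s²)
  M (mass): kg
  r (distance): m  → to the power 2 in the denominator, contributes 1/m²

Multiplying the contributions: [m³/(kg·s²)] · [kg] · [1/m²]
Adding exponents of each base unit: m: 1, s: -2
SI base units of gravitational acceleration: m/s²

The claimed units m/s² match the derived units, so the claim is correct.

Answer: Yes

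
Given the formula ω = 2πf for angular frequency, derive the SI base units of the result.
Units of each symbol in ω = 2πf:
  f (frequency): 1/s
  The factor 2π is dimensionless.

Multiplying the contributions: [1/s]
Adding exponents of each base unit: s: -1
SI base units of angular frequency: 1/s

Answer: 1/s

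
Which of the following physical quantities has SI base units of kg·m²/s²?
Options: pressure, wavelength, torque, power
Checking the SI base units of each option:
  pressure (P = F/A): kg/(m·s²)  ✗
  wavelength (λ = v/f): m  ✗
  torque (τ = Fr): kg·m²/s²  ✓ matches
  power (P = W/t): kg·m²/s³  ✗

Only torque has units kg·m²/s².

Answer: torque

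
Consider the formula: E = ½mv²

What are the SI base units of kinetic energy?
Units of each symbol in E = ½mv²:
  m (mass): kg
  v (speed): m/s  → to the power 2, contributes m²/s²
  The factor ½ is dimensionless.

Multiplying the contributions: [kg] · [m²/s²]
Adding exponents of each base unit: kg: 1, m: 2, s: -2
SI base units of kinetic energy: kg·m²/s²

Answer: kg·m²/s²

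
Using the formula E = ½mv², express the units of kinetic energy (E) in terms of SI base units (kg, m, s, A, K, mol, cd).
Units of each symbol in E = ½mv²:
  m (mass): kg
  v (speed): m/s  → to the power 2, contributes m²/s²
  The factor ½ is dimensionless.

Multiplying the contributions: [kg] · [m²/s²]
Adding exponents of each base unit: kg: 1, m: 2, s: -2
SI base units of kinetic energy: kg·m²/s²

Answer: kg·m²/s²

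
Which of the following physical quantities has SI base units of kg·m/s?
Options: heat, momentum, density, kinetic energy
Checking the SI base units of each option:
  heat (Q = mcΔT): kg·m²/s²  ✗
  momentum (p = mv): kg·m/s  ✓ matches
  density (ρ = m/V): kg/m³  ✗
  kinetic energy (E = ½mv²): kg·m²/s²  ✗

Only momentum has units kg·m/s.

Answer: momentum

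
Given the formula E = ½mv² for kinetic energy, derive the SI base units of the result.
Units of each symbol in E = ½mv²:
  m (mass): kg
  v (speed): m/s  → to the power 2, contributes m²/s²
  The factor ½ is dimensionless.

Multiplying the contributions: [kg] · [m²/s²]
Adding exponents of each base unit: kg: 1, m: 2, s: -2
SI base units of kinetic energy: kg·m²/s²

Answer: kg·m²/s²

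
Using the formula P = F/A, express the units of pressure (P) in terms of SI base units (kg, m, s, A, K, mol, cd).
Units of each symbol in P = F/A:
  F (force): kg·m/s²
  A (area): m²  → in the denominator, contributes 1/m²

Multiplying the contributions: [kg·m/s²] · [1/m²]
Adding exponents of each base unit: kg: 1, m: -1, s: -2
SI base units of pressure: kg/(m·s²)

Answer: kg/(m·s²)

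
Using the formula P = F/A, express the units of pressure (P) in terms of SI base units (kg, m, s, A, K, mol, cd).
Units of each symbol in P = F/A:
  F (force): kg·m/s²
  A (area): m²  → in the denominator, contributes 1/m²

Multiplying the contributions: [kg·m/s²] · [1/m²]
Adding exponents of each base unit: kg: 1, m: -1, s: -2
SI base units of pressure: kg/(m·s²)

Answer: kg/(m·s²)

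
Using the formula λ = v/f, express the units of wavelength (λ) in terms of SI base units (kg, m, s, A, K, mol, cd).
Units of each symbol in λ = v/f:
  v (wave speed): m/s
  f (frequency): 1/s  → in the denominator, contributes s

Multiplying the contributions: [m/s] · [s]
Adding exponents of each base unit: m: 1
SI base units of wavelength: m

Answer: m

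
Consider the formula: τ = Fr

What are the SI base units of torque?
Units of each symbol in τ = Fr:
  F (force): kg·m/s²
  r (lever arm): m

Multiplying the contributions: [kg·m/s²] · [m]
Adding exponents of each base unit: kg: 1, m: 2, s: -2
SI base units of torque: kg·m²/s²

Answer: kg·m²/s²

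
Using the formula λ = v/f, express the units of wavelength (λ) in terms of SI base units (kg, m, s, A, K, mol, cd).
Units of each symbol in λ = v/f:
  v (wave speed): m/s
  f (frequency): 1/s  → in the denominator, contributes s

Multiplying the contributions: [m/s] · [s]
Adding exponents of each base unit: m: 1
SI base units of wavelength: m

Answer: m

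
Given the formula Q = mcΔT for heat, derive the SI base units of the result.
Units of each symbol in Q = mcΔT:
  m (mass): kg
  c (specific heat capacity, in J/(kg·K)): m²/(s²·K)
  ΔT (temperature change): K

Multiplying the contributions: [kg] · [m²/(s²·K)] · [K]
Adding exponents of each base unit: kg: 1, m: 2, s: -2
SI base units of heat: kg·m²/s²

Answer: kg·m²/s²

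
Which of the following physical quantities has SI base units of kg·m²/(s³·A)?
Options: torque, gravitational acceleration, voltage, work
Checking the SI base units of each option:
  torque (τ = Fr): kg·m²/s²  ✗
  gravitational acceleration (g = GM/r²): m/s²  ✗
  voltage (V = IR): kg·m²/(s³·A)  ✓ matches
  work (W = Fd): kg·m²/s²  ✗

Only voltage has units kg·m²/(s³·A).

Answer: voltage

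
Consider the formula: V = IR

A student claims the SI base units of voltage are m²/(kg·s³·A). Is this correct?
Units of each symbol in V = IR:
  I (current): A
  R (resistance, in ohms): kg·m²/(s³·A²)

Multiplying the contributions: [A] · [kg·m²/(s³·A²)]
Adding exponents of each base unit: kg: 1, m: 2, s: -3, A: -1
SI base units of voltage: kg·m²/(s³·A)

The claimed units m²/(kg·s³·A) (exponents kg: -1, m: 2, s: -3, A: -1) do not match the derived units kg·m²/(s³·A) (exponents kg: 1, m: 2, s: -3, A: -1), so the claim is incorrect.

Answer: No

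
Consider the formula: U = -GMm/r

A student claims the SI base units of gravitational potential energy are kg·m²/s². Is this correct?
Units of each symbol in U = -GMm/r:
  G (gravitational constant): m³/(kg·s²)
  M (mass): kg
  m (mass): kg
  r (distance): m  → in the denominator, contributes 1/m
  The minus sign does not affect the units.

Multiplying the contributions: [m³/(kg·s²)] · [kg] · [kg] · [1/m]
Adding exponents of each base unit: kg: 1, m: 2, s: -2
SI base units of gravitational potential energy: kg·m²/s²

The claimed units kg·m²/s² match the derived units, so the claim is correct.

Answer: Yes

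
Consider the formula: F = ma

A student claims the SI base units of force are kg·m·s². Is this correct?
Units of each symbol in F = ma:
  m (mass): kg
  a (acceleration): m/s²

Multiplying the contributions: [kg] · [m/s²]
Adding exponents of each base unit: kg: 1, m: 1, s: -2
SI base units of force: kg·m/s²

The claimed units kg·m·s² (exponents kg: 1, m: 1, s: 2) do not match the derived units kg·m/s² (exponents kg: 1, m: 1, s: -2), so the claim is incorrect.

Answer: No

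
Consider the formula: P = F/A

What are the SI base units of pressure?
Units of each symbol in P = F/A:
  F (force): kg·m/s²
  A (area): m²  → in the denominator, contributes 1/m²

Multiplying the contributions: [kg·m/s²] · [1/m²]
Adding exponents of each base unit: kg: 1, m: -1, s: -2
SI base units of pressure: kg/(m·s²)

Answer: kg/(m·s²)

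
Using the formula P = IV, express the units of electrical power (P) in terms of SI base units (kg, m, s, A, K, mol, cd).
Units of each symbol in P = IV:
  I (current): A
  V (voltage, in volts): kg·m²/(s³·A)

Multiplying the contributions: [A] · [kg·m²/(s³·A)]
Adding exponents of each base unit: kg: 1, m: 2, s: -3
SI base units of electrical power: kg·m²/s³

Answer: kg·m²/s³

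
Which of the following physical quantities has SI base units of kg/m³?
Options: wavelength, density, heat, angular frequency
Checking the SI base units of each option:
  wavelength (λ = v/f): m  ✗
  density (ρ = m/V): kg/m³  ✓ matches
  heat (Q = mcΔT): kg·m²/s²  ✗
  angular frequency (ω = 2πf): 1/s  ✗

Only density has units kg/m³.

Answer: density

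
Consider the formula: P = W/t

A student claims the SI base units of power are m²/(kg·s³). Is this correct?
Units of each symbol in P = W/t:
  W (work): kg·m²/s²
  t (time): s  → in the denominator, contributes 1/s

Multiplying the contributions: [kg·m²/s²] · [1/s]
Adding exponents of each base unit: kg: 1, m: 2, s: -3
SI base units of power: kg·m²/s³

The claimed units m²/(kg·s³) (exponents kg: -1, m: 2, s: -3) do not match the derived units kg·m²/s³ (exponents kg: 1, m: 2, s: -3), so the claim is incorrect.

Answer: No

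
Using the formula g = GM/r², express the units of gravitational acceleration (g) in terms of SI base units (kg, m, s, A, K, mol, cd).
Units of each symbol in g = GM/r²:
  G (gravitational constant): m³/(kg·s²)
  M (mass): kg
  r (distance): m  → to the power 2 in the denominator, contributes 1/m²

Multiplying the contributions: [m³/(kg·s²)] · [kg] · [1/m²]
Adding exponents of each base unit: m: 1, s: -2
SI base units of gravitational acceleration: m/s²

Answer: m/s²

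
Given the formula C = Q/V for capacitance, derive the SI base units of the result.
Units of each symbol in C = Q/V:
  Q (charge, in coulombs): s·A
  V (voltage, in volts): kg·m²/(s³·A)  → in the denominator, contributes s³·A/(kg·m²)

Multiplying the contributions: [s·A] · [s³·A/(kg·m²)]
Adding exponents of each base unit: kg: -1, m: -2, s: 4, A: 2
SI base units of capacitance: s⁴·A²/(kg·m²)

Answer: s⁴·A²/(kg·m²)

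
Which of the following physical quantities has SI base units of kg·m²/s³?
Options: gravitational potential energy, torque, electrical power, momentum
Checking the SI base units of each option:
  gravitational potential energy (U = -GMm/r): kg·m²/s²  ✗
  torque (τ = Fr): kg·m²/s²  ✗
  electrical power (P = IV): kg·m²/s³  ✓ matches
  momentum (p = mv): kg·m/s  ✗

Only electrical power has units kg·m²/s³.

Answer: electrical power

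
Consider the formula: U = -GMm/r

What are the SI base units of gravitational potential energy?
Units of each symbol in U = -GMm/r:
  G (gravitational constant): m³/(kg·s²)
  M (mass): kg
  m (mass): kg
  r (distance): m  → in the denominator, contributes 1/m
  The minus sign does not affect the units.

Multiplying the contributions: [m³/(kg·s²)] · [kg] · [kg] · [1/m]
Adding exponents of each base unit: kg: 1, m: 2, s: -2
SI base units of gravitational potential energy: kg·m²/s²

Answer: kg·m²/s²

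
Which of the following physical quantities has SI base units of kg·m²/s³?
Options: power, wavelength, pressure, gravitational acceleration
Checking the SI base units of each option:
  power (P = W/t): kg·m²/s³  ✓ matches
  wavelength (λ = v/f): m  ✗
  pressure (P = F/A): kg/(m·s²)  ✗
  gravitational acceleration (g = GM/r²): m/s²  ✗

Only power has units kg·m²/s³.

Answer: power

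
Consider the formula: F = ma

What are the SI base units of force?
Units of each symbol in F = ma:
  m (mass): kg
  a (acceleration): m/s²

Multiplying the contributions: [kg] · [m/s²]
Adding exponents of each base unit: kg: 1, m: 1, s: -2
SI base units of force: kg·m/s²

Answer: kg·m/s²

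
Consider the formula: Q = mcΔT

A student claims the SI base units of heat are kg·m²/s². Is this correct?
Units of each symbol in Q = mcΔT:
  m (mass): kg
  c (specific heat capacity, in J/(kg·K)): m²/(s²·K)
  ΔT (temperature change): K

Multiplying the contributions: [kg] · [m²/(s²·K)] · [K]
Adding exponents of each base unit: kg: 1, m: 2, s: -2
SI base units of heat: kg·m²/s²

The claimed units kg·m²/s² match the derived units, so the claim is correct.

Answer: Yes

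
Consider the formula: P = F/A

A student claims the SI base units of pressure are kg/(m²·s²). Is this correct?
Units of each symbol in P = F/A:
  F (force): kg·m/s²
  A (area): m²  → in the denominator, contributes 1/m²

Multiplying the contributions: [kg·m/s²] · [1/m²]
Adding exponents of each base unit: kg: 1, m: -1, s: -2
SI base units of pressure: kg/(m·s²)

The claimed units kg/(m²·s²) (exponents kg: 1, m: -2, s: -2) do not match the derived units kg/(m·s²) (exponents kg: 1, m: -1, s: -2), so the claim is incorrect.

Answer: No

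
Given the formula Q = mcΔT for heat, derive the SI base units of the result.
Units of each symbol in Q = mcΔT:
  m (mass): kg
  c (specific heat capacity, in J/(kg·K)): m²/(s²·K)
  ΔT (temperature change): K

Multiplying the contributions: [kg] · [m²/(s²·K)] · [K]
Adding exponents of each base unit: kg: 1, m: 2, s: -2
SI base units of heat: kg·m²/s²

Answer: kg·m²/s²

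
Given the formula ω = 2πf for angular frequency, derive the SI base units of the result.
Units of each symbol in ω = 2πf:
  f (frequency): 1/s
  The factor 2π is dimensionless.

Multiplying the contributions: [1/s]
Adding exponents of each base unit: s: -1
SI base units of angular frequency: 1/s

Answer: 1/s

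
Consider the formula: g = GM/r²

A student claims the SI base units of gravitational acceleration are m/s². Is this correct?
Units of each symbol in g = GM/r²:
  G (gravitational constant): m³/(kg·s²)
  M (mass): kg
  r (distance): m  → to the power 2 in the denominator, contributes 1/m²

Multiplying the contributions: [m³/(kg·s²)] · [kg] · [1/m²]
Adding exponents of each base unit: m: 1, s: -2
SI base units of gravitational acceleration: m/s²

The claimed units m/s² match the derived units, so the claim is correct.

Answer: Yes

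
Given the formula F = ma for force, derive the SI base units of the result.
Units of each symbol in F = ma:
  m (mass): kg
  a (acceleration): m/s²

Multiplying the contributions: [kg] · [m/s²]
Adding exponents of each base unit: kg: 1, m: 1, s: -2
SI base units of force: kg·m/s²

Answer: kg·m/s²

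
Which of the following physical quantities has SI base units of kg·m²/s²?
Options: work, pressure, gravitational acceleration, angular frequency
Checking the SI base units of each option:
  work (W = Fd): kg·m²/s²  ✓ matches
  pressure (P = F/A): kg/(m·s²)  ✗
  gravitational acceleration (g = GM/r²): m/s²  ✗
  angular frequency (ω = 2πf): 1/s  ✗

Only work has units kg·m²/s².

Answer: work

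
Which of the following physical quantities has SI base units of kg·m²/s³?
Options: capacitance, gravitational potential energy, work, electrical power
Checking the SI base units of each option:
  capacitance (C = Q/V): s⁴·A²/(kg·m²)  ✗
  gravitational potential energy (U = -GMm/r): kg·m²/s²  ✗
  work (W = Fd): kg·m²/s²  ✗
  electrical power (P = IV): kg·m²/s³  ✓ matches

Only electrical power has units kg·m²/s³.

Answer: electrical power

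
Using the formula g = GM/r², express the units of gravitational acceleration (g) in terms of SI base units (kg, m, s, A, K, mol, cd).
Units of each symbol in g = GM/r²:
  G (gravitational constant): m³/(kg·s²)
  M (mass): kg
  r (distance): m  → to the power 2 in the denominator, contributes 1/m²

Multiplying the contributions: [m³/(kg·s²)] · [kg] · [1/m²]
Adding exponents of each base unit: m: 1, s: -2
SI base units of gravitational acceleration: m/s²

Answer: m/s²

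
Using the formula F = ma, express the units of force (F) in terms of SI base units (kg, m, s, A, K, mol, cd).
Units of each symbol in F = ma:
  m (mass): kg
  a (acceleration): m/s²

Multiplying the contributions: [kg] · [m/s²]
Adding exponents of each base unit: kg: 1, m: 1, s: -2
SI base units of force: kg·m/s²

Answer: kg·m/s²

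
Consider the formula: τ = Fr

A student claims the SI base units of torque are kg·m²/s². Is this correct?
Units of each symbol in τ = Fr:
  F (force): kg·m/s²
  r (lever arm): m

Multiplying the contributions: [kg·m/s²] · [m]
Adding exponents of each base unit: kg: 1, m: 2, s: -2
SI base units of torque: kg·m²/s²

The claimed units kg·m²/s² match the derived units, so the claim is correct.

Answer: Yes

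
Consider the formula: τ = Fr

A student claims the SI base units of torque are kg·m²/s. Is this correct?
Units of each symbol in τ = Fr:
  F (force): kg·m/s²
  r (lever arm): m

Multiplying the contributions: [kg·m/s²] · [m]
Adding exponents of each base unit: kg: 1, m: 2, s: -2
SI base units of torque: kg·m²/s²

The claimed units kg·m²/s (exponents kg: 1, m: 2, s: -1) do not match the derived units kg·m²/s² (exponents kg: 1, m: 2, s: -2), so the claim is incorrect.

Answer: No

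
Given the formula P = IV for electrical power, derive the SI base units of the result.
Units of each symbol in P = IV:
  I (current): A
  V (voltage, in volts): kg·m²/(s³·A)

Multiplying the contributions: [A] · [kg·m²/(s³·A)]
Adding exponents of each base unit: kg: 1, m: 2, s: -3
SI base units of electrical power: kg·m²/s³

Answer: kg·m²/s³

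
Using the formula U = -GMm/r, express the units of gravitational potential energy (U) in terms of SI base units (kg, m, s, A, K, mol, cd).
Units of each symbol in U = -GMm/r:
  G (gravitational constant): m³/(kg·s²)
  M (mass): kg
  m (mass): kg
  r (distance): m  → in the denominator, contributes 1/m
  The minus sign does not affect the units.

Multiplying the contributions: [m³/(kg·s²)] · [kg] · [kg] · [1/m]
Adding exponents of each base unit: kg: 1, m: 2, s: -2
SI base units of gravitational potential energy: kg·m²/s²

Answer: kg·m²/s²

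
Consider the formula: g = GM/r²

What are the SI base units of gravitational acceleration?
Units of each symbol in g = GM/r²:
  G (gravitational constant): m³/(kg·s²)
  M (mass): kg
  r (distance): m  → to the power 2 in the denominator, contributes 1/m²

Multiplying the contributions: [m³/(kg·s²)] · [kg] · [1/m²]
Adding exponents of each base unit: m: 1, s: -2
SI base units of gravitational acceleration: m/s²

Answer: m/s²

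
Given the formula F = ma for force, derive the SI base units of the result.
Units of each symbol in F = ma:
  m (mass): kg
  a (acceleration): m/s²

Multiplying the contributions: [kg] · [m/s²]
Adding exponents of each base unit: kg: 1, m: 1, s: -2
SI base units of force: kg·m/s²

Answer: kg·m/s²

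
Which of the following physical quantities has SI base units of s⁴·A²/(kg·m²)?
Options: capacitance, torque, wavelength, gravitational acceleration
Checking the SI base units of each option:
  capacitance (C = Q/V): s⁴·A²/(kg·m²)  ✓ matches
  torque (τ = Fr): kg·m²/s²  ✗
  wavelength (λ = v/f): m  ✗
  gravitational acceleration (g = GM/r²): m/s²  ✗

Only capacitance has units s⁴·A²/(kg·m²).

Answer: capacitance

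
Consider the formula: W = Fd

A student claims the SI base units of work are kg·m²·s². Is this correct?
Units of each symbol in W = Fd:
  F (force): kg·m/s²
  d (displacement): m

Multiplying the contributions: [kg·m/s²] · [m]
Adding exponents of each base unit: kg: 1, m: 2, s: -2
SI base units of work: kg·m²/s²

The claimed units kg·m²·s² (exponents kg: 1, m: 2, s: 2) do not match the derived units kg·m²/s² (exponents kg: 1, m: 2, s: -2), so the claim is incorrect.

Answer: No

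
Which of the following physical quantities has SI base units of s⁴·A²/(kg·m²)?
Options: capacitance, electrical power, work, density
Checking the SI base units of each option:
  capacitance (C = Q/V): s⁴·A²/(kg·m²)  ✓ matches
  electrical power (P = IV): kg·m²/s³  ✗
  work (W = Fd): kg·m²/s²  ✗
  density (ρ = m/V): kg/m³  ✗

Only capacitance has units s⁴·A²/(kg·m²).

Answer: capacitance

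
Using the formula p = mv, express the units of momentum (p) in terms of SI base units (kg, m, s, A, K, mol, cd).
Units of each symbol in p = mv:
  m (mass): kg
  v (velocity): m/s

Multiplying the contributions: [kg] · [m/s]
Adding exponents of each base unit: kg: 1, m: 1, s: -1
SI base units of momentum: kg·m/s

Answer: kg·m/s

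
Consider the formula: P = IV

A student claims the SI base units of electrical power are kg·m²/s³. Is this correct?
Units of each symbol in P = IV:
  I (current): A
  V (voltage, in volts): kg·m²/(s³·A)

Multiplying the contributions: [A] · [kg·m²/(s³·A)]
Adding exponents of each base unit: kg: 1, m: 2, s: -3
SI base units of electrical power: kg·m²/s³

The claimed units kg·m²/s³ match the derived units, so the claim is correct.

Answer: Yes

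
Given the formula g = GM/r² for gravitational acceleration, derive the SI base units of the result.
Units of each symbol in g = GM/r²:
  G (gravitational constant): m³/(kg·s²)
  M (mass): kg
  r (distance): m  → to the power 2 in the denominator, contributes 1/m²

Multiplying the contributions: [m³/(kg·s²)] · [kg] · [1/m²]
Adding exponents of each base unit: m: 1, s: -2
SI base units of gravitational acceleration: m/s²

Answer: m/s²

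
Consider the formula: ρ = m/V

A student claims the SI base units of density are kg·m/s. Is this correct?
Units of each symbol in ρ = m/V:
  m (mass): kg
  V (volume): m³  → in the denominator, contributes 1/m³

Multiplying the contributions: [kg] · [1/m³]
Adding exponents of each base unit: kg: 1, m: -3
SI base units of density: kg/m³

The claimed units kg·m/s (exponents kg: 1, m: 1, s: -1) do not match the derived units kg/m³ (exponents kg: 1, m: -3), so the claim is incorrect.

Answer: No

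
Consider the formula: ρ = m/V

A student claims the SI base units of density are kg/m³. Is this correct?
Units of each symbol in ρ = m/V:
  m (mass): kg
  V (volume): m³  → in the denominator, contributes 1/m³

Multiplying the contributions: [kg] · [1/m³]
Adding exponents of each base unit: kg: 1, m: -3
SI base units of density: kg/m³

The claimed units kg/m³ match the derived units, so the claim is correct.

Answer: Yes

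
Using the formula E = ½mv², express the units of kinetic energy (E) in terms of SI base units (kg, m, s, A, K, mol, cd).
Units of each symbol in E = ½mv²:
  m (mass): kg
  v (speed): m/s  → to the power 2, contributes m²/s²
  The factor ½ is dimensionless.

Multiplying the contributions: [kg] · [m²/s²]
Adding exponents of each base unit: kg: 1, m: 2, s: -2
SI base units of kinetic energy: kg·m²/s²

Answer: kg·m²/s²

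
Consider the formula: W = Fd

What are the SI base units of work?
Units of each symbol in W = Fd:
  F (force): kg·m/s²
  d (displacement): m

Multiplying the contributions: [kg·m/s²] · [m]
Adding exponents of each base unit: kg: 1, m: 2, s: -2
SI base units of work: kg·m²/s²

Answer: kg·m²/s²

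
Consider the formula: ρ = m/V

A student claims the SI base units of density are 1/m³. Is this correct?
Units of each symbol in ρ = m/V:
  m (mass): kg
  V (volume): m³  → in the denominator, contributes 1/m³

Multiplying the contributions: [kg] · [1/m³]
Adding exponents of each base unit: kg: 1, m: -3
SI base units of density: kg/m³

The claimed units 1/m³ (exponents m: -3) do not match the derived units kg/m³ (exponents kg: 1, m: -3), so the claim is incorrect.

Answer: No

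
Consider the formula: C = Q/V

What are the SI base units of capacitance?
Units of each symbol in C = Q/V:
  Q (charge, in coulombs): s·A
  V (voltage, in volts): kg·m²/(s³·A)  → in the denominator, contributes s³·A/(kg·m²)

Multiplying the contributions: [s·A] · [s³·A/(kg·m²)]
Adding exponents of each base unit: kg: -1, m: -2, s: 4, A: 2
SI base units of capacitance: s⁴·A²/(kg·m²)

Answer: s⁴·A²/(kg·m²)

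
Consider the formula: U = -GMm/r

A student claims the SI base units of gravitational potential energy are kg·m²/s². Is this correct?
Units of each symbol in U = -GMm/r:
  G (gravitational constant): m³/(kg·s²)
  M (mass): kg
  m (mass): kg
  r (distance): m  → in the denominator, contributes 1/m
  The minus sign does not affect the units.

Multiplying the contributions: [m³/(kg·s²)] · [kg] · [kg] · [1/m]
Adding exponents of each base unit: kg: 1, m: 2, s: -2
SI base units of gravitational potential energy: kg·m²/s²

The claimed units kg·m²/s² match the derived units, so the claim is correct.

Answer: Yes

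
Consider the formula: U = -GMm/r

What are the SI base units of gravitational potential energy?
Units of each symbol in U = -GMm/r:
  G (gravitational constant): m³/(kg·s²)
  M (mass): kg
  m (mass): kg
  r (distance): m  → in the denominator, contributes 1/m
  The minus sign does not affect the units.

Multiplying the contributions: [m³/(kg·s²)] · [kg] · [kg] · [1/m]
Adding exponents of each base unit: kg: 1, m: 2, s: -2
SI base units of gravitational potential energy: kg·m²/s²

Answer: kg·m²/s²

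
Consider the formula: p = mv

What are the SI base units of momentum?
Units of each symbol in p = mv:
  m (mass): kg
  v (velocity): m/s

Multiplying the contributions: [kg] · [m/s]
Adding exponents of each base unit: kg: 1, m: 1, s: -1
SI base units of momentum: kg·m/s

Answer: kg·m/s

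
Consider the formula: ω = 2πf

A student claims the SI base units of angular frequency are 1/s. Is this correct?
Units of each symbol in ω = 2πf:
  f (frequency): 1/s
  The factor 2π is dimensionless.

Multiplying the contributions: [1/s]
Adding exponents of each base unit: s: -1
SI base units of angular frequency: 1/s

The claimed units 1/s match the derived units, so the claim is correct.

Answer: Yes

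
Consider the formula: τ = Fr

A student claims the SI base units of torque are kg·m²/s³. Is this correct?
Units of each symbol in τ = Fr:
  F (force): kg·m/s²
  r (lever arm): m

Multiplying the contributions: [kg·m/s²] · [m]
Adding exponents of each base unit: kg: 1, m: 2, s: -2
SI base units of torque: kg·m²/s²

The claimed units kg·m²/s³ (exponents kg: 1, m: 2, s: -3) do not match the derived units kg·m²/s² (exponents kg: 1, m: 2, s: -2), so the claim is incorrect.

Answer: No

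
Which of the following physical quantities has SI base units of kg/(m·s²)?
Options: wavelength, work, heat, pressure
Checking the SI base units of each option:
  wavelength (λ = v/f): m  ✗
  work (W = Fd): kg·m²/s²  ✗
  heat (Q = mcΔT): kg·m²/s²  ✗
  pressure (P = F/A): kg/(m·s²)  ✓ matches

Only pressure has units kg/(m·s²).

Answer: pressure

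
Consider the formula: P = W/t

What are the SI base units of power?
Units of each symbol in P = W/t:
  W (work): kg·m²/s²
  t (time): s  → in the denominator, contributes 1/s

Multiplying the contributions: [kg·m²/s²] · [1/s]
Adding exponents of each base unit: kg: 1, m: 2, s: -3
SI base units of power: kg·m²/s³

Answer: kg·m²/s³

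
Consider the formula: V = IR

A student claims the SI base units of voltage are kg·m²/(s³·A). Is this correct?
Units of each symbol in V = IR:
  I (current): A
  R (resistance, in ohms): kg·m²/(s³·A²)

Multiplying the contributions: [A] · [kg·m²/(s³·A²)]
Adding exponents of each base unit: kg: 1, m: 2, s: -3, A: -1
SI base units of voltage: kg·m²/(s³·A)

The claimed units kg·m²/(s³·A) match the derived units, so the claim is correct.

Answer: Yes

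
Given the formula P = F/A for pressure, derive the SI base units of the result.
Units of each symbol in P = F/A:
  F (force): kg·m/s²
  A (area): m²  → in the denominator, contributes 1/m²

Multiplying the contributions: [kg·m/s²] · [1/m²]
Adding exponents of each base unit: kg: 1, m: -1, s: -2
SI base units of pressure: kg/(m·s²)

Answer: kg/(m·s²)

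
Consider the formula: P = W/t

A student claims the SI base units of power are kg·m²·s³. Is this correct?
Units of each symbol in P = W/t:
  W (work): kg·m²/s²
  t (time): s  → in the denominator, contributes 1/s

Multiplying the contributions: [kg·m²/s²] · [1/s]
Adding exponents of each base unit: kg: 1, m: 2, s: -3
SI base units of power: kg·m²/s³

The claimed units kg·m²·s³ (exponents kg: 1, m: 2, s: 3) do not match the derived units kg·m²/s³ (exponents kg: 1, m: 2, s: -3), so the claim is incorrect.

Answer: No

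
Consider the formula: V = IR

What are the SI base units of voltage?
Units of each symbol in V = IR:
  I (current): A
  R (resistance, in ohms): kg·m²/(s³·A²)

Multiplying the contributions: [A] · [kg·m²/(s³·A²)]
Adding exponents of each base unit: kg: 1, m: 2, s: -3, A: -1
SI base units of voltage: kg·m²/(s³·A)

Answer: kg·m²/(s³·A)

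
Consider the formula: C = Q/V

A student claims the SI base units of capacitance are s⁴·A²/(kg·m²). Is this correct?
Units of each symbol in C = Q/V:
  Q (charge, in coulombs): s·A
  V (voltage, in volts): kg·m²/(s³·A)  → in the denominator, contributes s³·A/(kg·m²)

Multiplying the contributions: [s·A] · [s³·A/(kg·m²)]
Adding exponents of each base unit: kg: -1, m: -2, s: 4, A: 2
SI base units of capacitance: s⁴·A²/(kg·m²)

The claimed units s⁴·A²/(kg·m²) match the derived units, so the claim is correct.

Answer: Yes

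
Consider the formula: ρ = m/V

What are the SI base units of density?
Units of each symbol in ρ = m/V:
  m (mass): kg
  V (volume): m³  → in the denominator, contributes 1/m³

Multiplying the contributions: [kg] · [1/m³]
Adding exponents of each base unit: kg: 1, m: -3
SI base units of density: kg/m³

Answer: kg/m³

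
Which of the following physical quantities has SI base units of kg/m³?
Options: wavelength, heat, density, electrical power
Checking the SI base units of each option:
  wavelength (λ = v/f): m  ✗
  heat (Q = mcΔT): kg·m²/s²  ✗
  density (ρ = m/V): kg/m³  ✓ matches
  electrical power (P = IV): kg·m²/s³  ✗

Only density has units kg/m³.

Answer: density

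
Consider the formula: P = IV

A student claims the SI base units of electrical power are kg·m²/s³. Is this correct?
Units of each symbol in P = IV:
  I (current): A
  V (voltage, in volts): kg·m²/(s³·A)

Multiplying the contributions: [A] · [kg·m²/(s³·A)]
Adding exponents of each base unit: kg: 1, m: 2, s: -3
SI base units of electrical power: kg·m²/s³

The claimed units kg·m²/s³ match the derived units, so the claim is correct.

Answer: Yes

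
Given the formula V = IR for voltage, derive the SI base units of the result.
Units of each symbol in V = IR:
  I (current): A
  R (resistance, in ohms): kg·m²/(s³·A²)

Multiplying the contributions: [A] · [kg·m²/(s³·A²)]
Adding exponents of each base unit: kg: 1, m: 2, s: -3, A: -1
SI base units of voltage: kg·m²/(s³·A)

Answer: kg·m²/(s³·A)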